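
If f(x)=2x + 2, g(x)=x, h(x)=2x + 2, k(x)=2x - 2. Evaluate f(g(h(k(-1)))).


k(-1) = -4
h(-4) = -6
g(-6) = -6
f(-6) = -10

-10


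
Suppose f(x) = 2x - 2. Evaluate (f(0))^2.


f(0) = -2
(-2)^2 = 4

4


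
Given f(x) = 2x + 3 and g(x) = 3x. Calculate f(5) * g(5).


f(5) = 13
g(5) = 15
Product = 195

195


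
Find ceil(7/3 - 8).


7/3 = 2.3333
2.3333 - 8 = -5.6667
ceil(-5.6667) = -5

-5


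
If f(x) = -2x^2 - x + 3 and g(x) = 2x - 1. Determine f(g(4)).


g(4) = 7
f(7) = (-2)*(7)^2 - 1*(7) + 3 = -102

-102


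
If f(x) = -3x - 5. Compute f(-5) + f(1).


2


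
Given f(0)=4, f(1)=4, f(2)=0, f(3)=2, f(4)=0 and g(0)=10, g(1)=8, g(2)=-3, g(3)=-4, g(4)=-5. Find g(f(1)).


f(1) = 4
g(4) = -5

-5


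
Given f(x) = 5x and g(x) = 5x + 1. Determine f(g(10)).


g(10) = 51
f(51) = 255

255


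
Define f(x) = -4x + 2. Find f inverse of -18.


5


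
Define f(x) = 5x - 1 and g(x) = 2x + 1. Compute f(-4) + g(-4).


f(-4) = -21
g(-4) = -7
Sum = -28

-28


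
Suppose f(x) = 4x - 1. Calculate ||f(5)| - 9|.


f(5) = 19
|19| = 19
|19 - 9| = 10

10


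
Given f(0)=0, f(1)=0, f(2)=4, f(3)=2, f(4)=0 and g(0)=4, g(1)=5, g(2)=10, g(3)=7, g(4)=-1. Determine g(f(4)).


4


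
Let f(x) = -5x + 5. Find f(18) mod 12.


f(18) = -85
-85 mod 12 = 11

11


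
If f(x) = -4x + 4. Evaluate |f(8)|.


f(8) = -28
|-28| = 28

28


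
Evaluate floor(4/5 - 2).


4/5 = 0.8
0.8 - 2 = -1.2
floor(-1.2) = -2

-2


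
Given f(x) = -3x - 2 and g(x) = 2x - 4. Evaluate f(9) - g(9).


f(9) = -29
g(9) = 14
Difference = -43

-43


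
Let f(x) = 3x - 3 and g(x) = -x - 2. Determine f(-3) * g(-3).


f(-3) = -12
g(-3) = 1
Product = -12

-12


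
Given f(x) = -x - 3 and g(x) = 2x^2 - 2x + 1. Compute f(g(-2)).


g(-2) = 13
f(13) = -16

-16


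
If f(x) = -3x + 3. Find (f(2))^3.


f(2) = -3
(-3)^3 = -27

-27


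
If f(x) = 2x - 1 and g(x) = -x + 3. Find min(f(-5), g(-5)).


f(-5) = -11
g(-5) = 8
min = -11

-11


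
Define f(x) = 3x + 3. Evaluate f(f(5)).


f(5) = 18
f(18) = 57

57


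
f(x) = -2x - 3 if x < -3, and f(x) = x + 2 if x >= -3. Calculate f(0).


0 satisfies x >= -3
f(0) = 2

2


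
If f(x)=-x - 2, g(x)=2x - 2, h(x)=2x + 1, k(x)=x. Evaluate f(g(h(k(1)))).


k(1) = 1
h(1) = 3
g(3) = 4
f(4) = -6

-6


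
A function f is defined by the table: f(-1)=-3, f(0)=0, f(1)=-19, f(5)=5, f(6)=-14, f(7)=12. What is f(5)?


5


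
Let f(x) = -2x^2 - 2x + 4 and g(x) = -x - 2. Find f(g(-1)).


g(-1) = -1
f(-1) = (-2)*(-1)^2 - 2*(-1) + 4 = 4

4


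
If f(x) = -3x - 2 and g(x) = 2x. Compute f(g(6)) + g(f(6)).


f(g(6)) = -38
g(f(6)) = -40
Sum = -78

-78


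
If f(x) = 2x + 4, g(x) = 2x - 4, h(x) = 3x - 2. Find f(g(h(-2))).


h(-2) = -8
g(-8) = -20
f(-20) = -36

-36


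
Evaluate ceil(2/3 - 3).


-2


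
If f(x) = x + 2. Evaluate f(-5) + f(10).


f(-5) = -3
f(10) = 12
Sum = 9

9


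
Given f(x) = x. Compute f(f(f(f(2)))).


f(2) = 2
f(2) = 2
f(2) = 2
f(2) = 2

2


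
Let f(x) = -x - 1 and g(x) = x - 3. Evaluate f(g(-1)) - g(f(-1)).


f(g(-1)) = 3
g(f(-1)) = -3
Difference = 6

6


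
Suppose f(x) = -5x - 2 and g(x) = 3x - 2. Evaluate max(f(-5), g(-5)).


f(-5) = 23
g(-5) = -17
max = 23

23


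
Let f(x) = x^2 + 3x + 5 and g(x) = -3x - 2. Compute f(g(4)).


g(4) = -14
f(-14) = 1*(-14)^2 + 3*(-14) + 5 = 159

159


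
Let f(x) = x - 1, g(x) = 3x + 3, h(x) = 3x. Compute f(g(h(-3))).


h(-3) = -9
g(-9) = -24
f(-24) = -25

-25


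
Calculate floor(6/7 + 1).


6/7 = 0.8571
0.8571 + 1 = 1.8571
floor(1.8571) = 1

1


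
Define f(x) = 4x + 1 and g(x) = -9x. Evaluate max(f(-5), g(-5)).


45


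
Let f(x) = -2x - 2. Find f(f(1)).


f(1) = -4
f(-4) = 6

6


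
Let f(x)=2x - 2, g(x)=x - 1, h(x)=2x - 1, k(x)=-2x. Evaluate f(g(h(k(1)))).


-14


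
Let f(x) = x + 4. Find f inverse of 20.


16


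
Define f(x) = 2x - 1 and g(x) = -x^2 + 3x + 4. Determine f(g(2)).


g(2) = 6
f(6) = 11

11


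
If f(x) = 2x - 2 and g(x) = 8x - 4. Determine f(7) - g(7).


-40


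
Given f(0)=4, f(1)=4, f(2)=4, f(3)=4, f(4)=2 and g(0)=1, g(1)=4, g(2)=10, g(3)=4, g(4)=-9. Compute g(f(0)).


f(0) = 4
g(4) = -9

-9


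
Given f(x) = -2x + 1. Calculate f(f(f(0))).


f(0) = 1
f(1) = -1
f(-1) = 3

3


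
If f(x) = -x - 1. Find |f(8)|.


9


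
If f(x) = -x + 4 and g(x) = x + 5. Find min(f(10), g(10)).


f(10) = -6
g(10) = 15
min = -6

-6


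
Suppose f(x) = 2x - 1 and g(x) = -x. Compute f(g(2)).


g(2) = -2
f(-2) = -5

-5


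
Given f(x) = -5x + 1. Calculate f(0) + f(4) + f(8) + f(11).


f(0) = 1
f(4) = -19
f(8) = -39
f(11) = -54
Sum = -111

-111


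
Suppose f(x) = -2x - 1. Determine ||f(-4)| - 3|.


f(-4) = 7
|7| = 7
|7 - 3| = 4

4


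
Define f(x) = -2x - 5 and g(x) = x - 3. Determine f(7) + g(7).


f(7) = -19
g(7) = 4
Sum = -15

-15


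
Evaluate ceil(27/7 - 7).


27/7 = 3.8571
3.8571 - 7 = -3.1429
ceil(-3.1429) = -3

-3


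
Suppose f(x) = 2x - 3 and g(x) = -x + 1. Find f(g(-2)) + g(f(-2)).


f(g(-2)) = 3
g(f(-2)) = 8
Sum = 11

11


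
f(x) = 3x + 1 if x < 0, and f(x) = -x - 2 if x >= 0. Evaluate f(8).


8 satisfies x >= 0
f(8) = -10

-10


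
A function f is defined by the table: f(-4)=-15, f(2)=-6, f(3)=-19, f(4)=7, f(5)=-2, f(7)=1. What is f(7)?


Reading from the table at x = 7

1


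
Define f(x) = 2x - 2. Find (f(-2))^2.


f(-2) = -6
(-6)^2 = 36

36


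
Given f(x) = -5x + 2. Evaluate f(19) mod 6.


f(19) = -93
-93 mod 6 = 3

3


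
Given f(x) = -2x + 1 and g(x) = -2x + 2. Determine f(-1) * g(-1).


f(-1) = 3
g(-1) = 4
Product = 12

12


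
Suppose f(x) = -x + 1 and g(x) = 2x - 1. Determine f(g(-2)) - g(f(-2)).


f(g(-2)) = 6
g(f(-2)) = 5
Difference = 1

1


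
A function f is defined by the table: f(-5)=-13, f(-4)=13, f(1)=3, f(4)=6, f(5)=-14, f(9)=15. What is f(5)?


-14


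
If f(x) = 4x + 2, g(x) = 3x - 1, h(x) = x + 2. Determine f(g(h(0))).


h(0) = 2
g(2) = 5
f(5) = 22

22


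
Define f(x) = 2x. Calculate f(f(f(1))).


f(1) = 2
f(2) = 4
f(4) = 8

8


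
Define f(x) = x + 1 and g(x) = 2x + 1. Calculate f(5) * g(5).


f(5) = 6
g(5) = 11
Product = 66

66


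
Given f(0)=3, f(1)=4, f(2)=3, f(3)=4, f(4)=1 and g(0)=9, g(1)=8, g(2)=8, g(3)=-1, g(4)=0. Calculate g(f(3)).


0


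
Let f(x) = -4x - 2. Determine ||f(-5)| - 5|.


f(-5) = 18
|18| = 18
|18 - 5| = 13

13


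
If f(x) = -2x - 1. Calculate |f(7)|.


15


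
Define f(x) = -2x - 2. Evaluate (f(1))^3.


f(1) = -4
(-4)^3 = -64

-64


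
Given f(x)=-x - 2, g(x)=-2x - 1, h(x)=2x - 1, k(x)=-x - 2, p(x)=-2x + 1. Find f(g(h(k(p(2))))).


1


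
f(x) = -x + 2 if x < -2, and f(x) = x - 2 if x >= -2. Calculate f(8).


8 satisfies x >= -2
f(8) = 6

6


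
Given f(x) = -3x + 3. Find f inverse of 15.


Solve -3x + 3 = 15
x = (15 - 3) / (-3) = -4

-4


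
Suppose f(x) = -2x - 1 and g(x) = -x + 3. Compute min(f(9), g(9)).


-19


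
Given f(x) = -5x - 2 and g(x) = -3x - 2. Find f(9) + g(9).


f(9) = -47
g(9) = -29
Sum = -76

-76


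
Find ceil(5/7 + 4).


5/7 = 0.7143
0.7143 + 4 = 4.7143
ceil(4.7143) = 5

5


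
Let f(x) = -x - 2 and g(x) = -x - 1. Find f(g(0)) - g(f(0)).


f(g(0)) = -1
g(f(0)) = 1
Difference = -2

-2


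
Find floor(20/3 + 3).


9


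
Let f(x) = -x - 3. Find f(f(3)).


3


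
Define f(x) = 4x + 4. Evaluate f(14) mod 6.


0


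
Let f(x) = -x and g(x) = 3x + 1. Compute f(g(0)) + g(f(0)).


f(g(0)) = -1
g(f(0)) = 1
Sum = 0

0


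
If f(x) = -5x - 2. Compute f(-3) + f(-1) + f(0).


14


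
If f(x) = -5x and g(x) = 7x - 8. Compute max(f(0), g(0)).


f(0) = 0
g(0) = -8
max = 0

0


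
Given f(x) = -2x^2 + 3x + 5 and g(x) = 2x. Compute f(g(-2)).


g(-2) = -4
f(-4) = (-2)*(-4)^2 + 3*(-4) + 5 = -39

-39


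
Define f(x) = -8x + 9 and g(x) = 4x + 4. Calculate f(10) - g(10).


-115


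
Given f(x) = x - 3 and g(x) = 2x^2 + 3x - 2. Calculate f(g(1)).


g(1) = 3
f(3) = 0

0


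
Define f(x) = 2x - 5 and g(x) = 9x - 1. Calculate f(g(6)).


g(6) = 53
f(53) = 101

101


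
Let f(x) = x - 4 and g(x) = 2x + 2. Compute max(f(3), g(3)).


8


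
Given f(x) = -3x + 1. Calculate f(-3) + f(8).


-13


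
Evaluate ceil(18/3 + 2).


18/3 = 6
6 + 2 = 8
ceil(8) = 8

8


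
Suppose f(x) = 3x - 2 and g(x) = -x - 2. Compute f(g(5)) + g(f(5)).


f(g(5)) = -23
g(f(5)) = -15
Sum = -38

-38


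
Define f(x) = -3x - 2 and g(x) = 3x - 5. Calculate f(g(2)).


-5


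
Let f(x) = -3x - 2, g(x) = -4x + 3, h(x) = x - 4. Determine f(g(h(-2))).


h(-2) = -6
g(-6) = 27
f(27) = -83

-83


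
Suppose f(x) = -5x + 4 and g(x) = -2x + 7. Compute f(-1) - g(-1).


f(-1) = 9
g(-1) = 9
Difference = 0

0


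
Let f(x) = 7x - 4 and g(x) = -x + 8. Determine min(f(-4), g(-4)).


f(-4) = -32
g(-4) = 12
min = -32

-32


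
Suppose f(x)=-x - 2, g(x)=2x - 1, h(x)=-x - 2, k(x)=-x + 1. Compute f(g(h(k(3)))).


k(3) = -2
h(-2) = 0
g(0) = -1
f(-1) = -1

-1


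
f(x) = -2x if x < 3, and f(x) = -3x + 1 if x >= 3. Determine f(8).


8 satisfies x >= 3
f(8) = -23

-23


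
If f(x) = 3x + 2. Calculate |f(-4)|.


f(-4) = -10
|-10| = 10

10


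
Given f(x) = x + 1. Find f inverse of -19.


Solve x + 1 = -19
x = (-19 - 1) / 1 = -20

-20


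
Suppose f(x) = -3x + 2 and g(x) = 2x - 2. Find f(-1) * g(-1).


f(-1) = 5
g(-1) = -4
Product = -20

-20


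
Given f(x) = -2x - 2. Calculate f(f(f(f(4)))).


f(4) = -10
f(-10) = 18
f(18) = -38
f(-38) = 74

74


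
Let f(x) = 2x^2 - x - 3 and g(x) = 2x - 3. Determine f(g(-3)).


g(-3) = -9
f(-9) = 2*(-9)^2 - 1*(-9) - 3 = 168

168


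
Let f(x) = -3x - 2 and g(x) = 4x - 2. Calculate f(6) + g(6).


f(6) = -20
g(6) = 22
Sum = 2

2


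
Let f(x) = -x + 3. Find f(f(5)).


f(5) = -2
f(-2) = 5

5


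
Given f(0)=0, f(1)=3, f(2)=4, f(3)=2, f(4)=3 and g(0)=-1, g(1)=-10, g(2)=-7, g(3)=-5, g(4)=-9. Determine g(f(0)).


f(0) = 0
g(0) = -1

-1


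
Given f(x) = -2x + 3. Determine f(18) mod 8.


f(18) = -33
-33 mod 8 = 7

7


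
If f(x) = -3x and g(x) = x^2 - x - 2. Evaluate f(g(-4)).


g(-4) = 18
f(18) = -54

-54


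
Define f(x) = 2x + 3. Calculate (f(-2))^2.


f(-2) = -1
(-1)^2 = 1

1


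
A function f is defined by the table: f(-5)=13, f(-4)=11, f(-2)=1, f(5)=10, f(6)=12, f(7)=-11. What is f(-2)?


Reading from the table at x = -2

1


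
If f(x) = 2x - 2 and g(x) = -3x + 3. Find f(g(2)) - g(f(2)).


f(g(2)) = -8
g(f(2)) = -3
Difference = -5

-5


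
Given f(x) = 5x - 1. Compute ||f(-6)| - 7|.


f(-6) = -31
|-31| = 31
|31 - 7| = 24

24


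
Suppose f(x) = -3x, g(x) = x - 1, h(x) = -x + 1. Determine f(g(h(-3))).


h(-3) = 4
g(4) = 3
f(3) = -9

-9


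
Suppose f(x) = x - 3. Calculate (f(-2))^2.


f(-2) = -5
(-5)^2 = 25

25


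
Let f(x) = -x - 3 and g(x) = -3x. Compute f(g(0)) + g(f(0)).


f(g(0)) = -3
g(f(0)) = 9
Sum = 6

6


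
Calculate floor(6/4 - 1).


6/4 = 1.5
1.5 - 1 = 0.5
floor(0.5) = 0

0


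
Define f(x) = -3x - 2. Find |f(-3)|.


f(-3) = 7
|7| = 7

7


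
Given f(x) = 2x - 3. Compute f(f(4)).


f(4) = 5
f(5) = 7

7


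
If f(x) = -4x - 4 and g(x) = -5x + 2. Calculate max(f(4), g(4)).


f(4) = -20
g(4) = -18
max = -18

-18


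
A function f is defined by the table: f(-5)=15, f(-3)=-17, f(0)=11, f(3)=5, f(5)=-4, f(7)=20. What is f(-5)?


Reading from the table at x = -5

15


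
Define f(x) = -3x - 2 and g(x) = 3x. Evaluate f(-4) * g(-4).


f(-4) = 10
g(-4) = -12
Product = -120

-120


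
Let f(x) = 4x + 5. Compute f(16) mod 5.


f(16) = 69
69 mod 5 = 4

4


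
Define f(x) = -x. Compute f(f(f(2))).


f(2) = -2
f(-2) = 2
f(2) = -2

-2


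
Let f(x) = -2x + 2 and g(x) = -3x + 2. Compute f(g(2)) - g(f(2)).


f(g(2)) = 10
g(f(2)) = 8
Difference = 2

2


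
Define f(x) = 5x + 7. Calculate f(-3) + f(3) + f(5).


f(-3) = -8
f(3) = 22
f(5) = 32
Sum = 46

46


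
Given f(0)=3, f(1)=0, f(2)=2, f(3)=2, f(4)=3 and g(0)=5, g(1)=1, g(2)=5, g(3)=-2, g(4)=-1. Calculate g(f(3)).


f(3) = 2
g(2) = 5

5


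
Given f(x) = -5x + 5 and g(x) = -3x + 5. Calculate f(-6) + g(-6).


58


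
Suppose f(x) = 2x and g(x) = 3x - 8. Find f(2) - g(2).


6


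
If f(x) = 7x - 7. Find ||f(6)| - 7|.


f(6) = 35
|35| = 35
|35 - 7| = 28

28


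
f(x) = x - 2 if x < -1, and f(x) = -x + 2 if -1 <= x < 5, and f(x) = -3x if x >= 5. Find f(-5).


-5 satisfies x < -1
f(-5) = -7

-7


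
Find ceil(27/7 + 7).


11


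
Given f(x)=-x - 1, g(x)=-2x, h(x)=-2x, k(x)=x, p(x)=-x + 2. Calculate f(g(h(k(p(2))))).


p(2) = 0
k(0) = 0
h(0) = 0
g(0) = 0
f(0) = -1

-1


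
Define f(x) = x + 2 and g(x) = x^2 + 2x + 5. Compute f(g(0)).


g(0) = 5
f(5) = 7

7


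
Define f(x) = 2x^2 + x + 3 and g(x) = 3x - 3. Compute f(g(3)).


81


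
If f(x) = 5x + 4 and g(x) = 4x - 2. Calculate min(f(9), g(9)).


f(9) = 49
g(9) = 34
min = 34

34


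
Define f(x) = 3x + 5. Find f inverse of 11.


Solve 3x + 5 = 11
x = (11 - 5) / 3 = 2

2


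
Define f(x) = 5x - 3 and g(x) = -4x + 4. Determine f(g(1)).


g(1) = 0
f(0) = -3

-3


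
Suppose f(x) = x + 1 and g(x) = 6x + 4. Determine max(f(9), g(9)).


f(9) = 10
g(9) = 58
max = 58

58


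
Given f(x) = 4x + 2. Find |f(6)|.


f(6) = 26
|26| = 26

26


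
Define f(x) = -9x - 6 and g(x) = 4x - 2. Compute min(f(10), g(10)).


f(10) = -96
g(10) = 38
min = -96

-96


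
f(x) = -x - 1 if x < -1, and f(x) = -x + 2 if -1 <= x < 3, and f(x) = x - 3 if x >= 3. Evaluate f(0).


0 satisfies -1 <= x < 3
f(0) = 2

2


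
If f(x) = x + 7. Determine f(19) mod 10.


f(19) = 26
26 mod 10 = 6

6


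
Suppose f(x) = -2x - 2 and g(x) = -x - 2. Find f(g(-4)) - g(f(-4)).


f(g(-4)) = -6
g(f(-4)) = -8
Difference = 2

2


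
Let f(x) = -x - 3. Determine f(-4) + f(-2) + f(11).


f(-4) = 1
f(-2) = -1
f(11) = -14
Sum = -14

-14


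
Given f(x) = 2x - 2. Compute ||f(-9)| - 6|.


f(-9) = -20
|-20| = 20
|20 - 6| = 14

14


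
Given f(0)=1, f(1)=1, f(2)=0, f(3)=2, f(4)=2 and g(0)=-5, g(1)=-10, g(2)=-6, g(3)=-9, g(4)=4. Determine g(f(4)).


-6


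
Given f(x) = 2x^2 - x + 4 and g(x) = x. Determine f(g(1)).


g(1) = 1
f(1) = 2*(1)^2 - 1*(1) + 4 = 5

5


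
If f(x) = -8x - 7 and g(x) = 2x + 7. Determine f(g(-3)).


-15


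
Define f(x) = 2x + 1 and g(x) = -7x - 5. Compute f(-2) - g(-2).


f(-2) = -3
g(-2) = 9
Difference = -12

-12


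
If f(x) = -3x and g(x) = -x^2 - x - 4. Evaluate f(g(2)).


g(2) = -10
f(-10) = 30

30


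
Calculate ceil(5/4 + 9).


5/4 = 1.25
1.25 + 9 = 10.25
ceil(10.25) = 11

11


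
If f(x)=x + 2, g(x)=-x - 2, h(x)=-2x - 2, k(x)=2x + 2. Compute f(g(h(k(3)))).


18


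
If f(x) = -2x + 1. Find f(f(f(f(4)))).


f(4) = -7
f(-7) = 15
f(15) = -29
f(-29) = 59

59


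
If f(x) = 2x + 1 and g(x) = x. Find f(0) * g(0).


0


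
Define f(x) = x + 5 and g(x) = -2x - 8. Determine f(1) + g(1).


f(1) = 6
g(1) = -10
Sum = -4

-4


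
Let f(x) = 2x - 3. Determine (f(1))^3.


-1


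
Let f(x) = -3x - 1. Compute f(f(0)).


f(0) = -1
f(-1) = 2

2


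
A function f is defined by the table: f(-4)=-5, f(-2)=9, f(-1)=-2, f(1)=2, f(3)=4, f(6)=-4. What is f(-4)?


Reading from the table at x = -4

-5


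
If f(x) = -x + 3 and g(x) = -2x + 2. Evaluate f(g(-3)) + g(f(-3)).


f(g(-3)) = -5
g(f(-3)) = -10
Sum = -15

-15


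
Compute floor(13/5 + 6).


8


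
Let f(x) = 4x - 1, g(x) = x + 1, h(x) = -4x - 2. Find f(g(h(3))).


h(3) = -14
g(-14) = -13
f(-13) = -53

-53


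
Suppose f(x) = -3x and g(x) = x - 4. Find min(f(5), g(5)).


f(5) = -15
g(5) = 1
min = -15

-15


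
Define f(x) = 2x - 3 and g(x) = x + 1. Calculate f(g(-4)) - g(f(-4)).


f(g(-4)) = -9
g(f(-4)) = -10
Difference = 1

1


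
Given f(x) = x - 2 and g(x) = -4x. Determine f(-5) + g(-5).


f(-5) = -7
g(-5) = 20
Sum = 13

13


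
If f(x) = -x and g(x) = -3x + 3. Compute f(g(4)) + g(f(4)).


f(g(4)) = 9
g(f(4)) = 15
Sum = 24

24


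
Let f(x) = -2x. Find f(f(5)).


f(5) = -10
f(-10) = 20

20


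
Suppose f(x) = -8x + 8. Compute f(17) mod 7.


f(17) = -128
-128 mod 7 = 5

5


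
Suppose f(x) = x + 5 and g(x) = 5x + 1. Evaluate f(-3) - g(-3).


f(-3) = 2
g(-3) = -14
Difference = 16

16


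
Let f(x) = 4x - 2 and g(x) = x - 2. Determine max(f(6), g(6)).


f(6) = 22
g(6) = 4
max = 22

22


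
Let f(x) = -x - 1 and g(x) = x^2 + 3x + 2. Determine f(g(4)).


-31


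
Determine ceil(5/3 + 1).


5/3 = 1.6667
1.6667 + 1 = 2.6667
ceil(2.6667) = 3

3


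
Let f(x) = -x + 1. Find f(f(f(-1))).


f(-1) = 2
f(2) = -1
f(-1) = 2

2


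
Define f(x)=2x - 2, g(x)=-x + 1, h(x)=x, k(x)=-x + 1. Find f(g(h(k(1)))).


k(1) = 0
h(0) = 0
g(0) = 1
f(1) = 0

0


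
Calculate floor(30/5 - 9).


30/5 = 6
6 - 9 = -3
floor(-3) = -3

-3


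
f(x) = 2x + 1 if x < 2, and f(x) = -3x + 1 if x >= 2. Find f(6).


-17


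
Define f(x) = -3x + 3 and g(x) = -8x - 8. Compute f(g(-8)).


-165


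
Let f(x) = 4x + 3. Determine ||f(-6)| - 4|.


f(-6) = -21
|-21| = 21
|21 - 4| = 17

17


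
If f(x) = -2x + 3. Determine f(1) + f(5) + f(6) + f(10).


-32


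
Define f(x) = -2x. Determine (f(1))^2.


4


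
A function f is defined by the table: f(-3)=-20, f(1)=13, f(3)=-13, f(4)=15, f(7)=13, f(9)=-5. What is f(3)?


Reading from the table at x = 3

-13


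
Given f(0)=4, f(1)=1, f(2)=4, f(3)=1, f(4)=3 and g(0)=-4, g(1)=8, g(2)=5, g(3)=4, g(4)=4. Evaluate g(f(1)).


f(1) = 1
g(1) = 8

8


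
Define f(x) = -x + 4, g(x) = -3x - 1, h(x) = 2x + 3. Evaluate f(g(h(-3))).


h(-3) = -3
g(-3) = 8
f(8) = -4

-4


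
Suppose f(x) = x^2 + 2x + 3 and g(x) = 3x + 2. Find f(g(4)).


g(4) = 14
f(14) = 1*(14)^2 + 2*(14) + 3 = 227

227


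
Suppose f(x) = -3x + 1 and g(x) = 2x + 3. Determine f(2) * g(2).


-35


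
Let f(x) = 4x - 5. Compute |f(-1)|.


f(-1) = -9
|-9| = 9

9


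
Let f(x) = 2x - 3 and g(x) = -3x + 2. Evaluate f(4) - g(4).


f(4) = 5
g(4) = -10
Difference = 15

15


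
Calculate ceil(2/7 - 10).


-9


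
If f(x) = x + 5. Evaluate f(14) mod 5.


f(14) = 19
19 mod 5 = 4

4


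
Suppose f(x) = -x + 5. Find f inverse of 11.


Solve -x + 5 = 11
x = (11 - 5) / (-1) = -6

-6


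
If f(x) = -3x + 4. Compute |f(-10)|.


f(-10) = 34
|34| = 34

34


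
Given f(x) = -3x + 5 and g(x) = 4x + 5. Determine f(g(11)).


g(11) = 49
f(49) = -142

-142


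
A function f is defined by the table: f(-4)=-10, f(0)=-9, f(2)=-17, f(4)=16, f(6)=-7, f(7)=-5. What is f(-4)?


Reading from the table at x = -4

-10


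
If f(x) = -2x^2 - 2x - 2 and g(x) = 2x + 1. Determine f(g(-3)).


g(-3) = -5
f(-5) = (-2)*(-5)^2 - 2*(-5) - 2 = -42

-42


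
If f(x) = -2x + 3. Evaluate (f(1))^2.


f(1) = 1
(1)^2 = 1

1


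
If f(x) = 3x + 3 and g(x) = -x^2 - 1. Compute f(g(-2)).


g(-2) = -5
f(-5) = -12

-12


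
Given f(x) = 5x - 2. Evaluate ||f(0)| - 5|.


3


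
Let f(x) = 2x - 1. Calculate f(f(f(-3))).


-31


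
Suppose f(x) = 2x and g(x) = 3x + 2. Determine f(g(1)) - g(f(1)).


f(g(1)) = 10
g(f(1)) = 8
Difference = 2

2


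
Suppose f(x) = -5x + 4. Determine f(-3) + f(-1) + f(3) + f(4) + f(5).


-20


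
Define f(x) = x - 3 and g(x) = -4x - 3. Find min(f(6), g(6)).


-27


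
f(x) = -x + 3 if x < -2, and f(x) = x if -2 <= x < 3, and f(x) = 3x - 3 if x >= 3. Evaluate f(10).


10 satisfies x >= 3
f(10) = 27

27


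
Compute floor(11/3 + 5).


11/3 = 3.6667
3.6667 + 5 = 8.6667
floor(8.6667) = 8

8


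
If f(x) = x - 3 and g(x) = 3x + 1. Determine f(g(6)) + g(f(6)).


26


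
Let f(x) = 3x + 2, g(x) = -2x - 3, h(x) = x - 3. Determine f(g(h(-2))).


h(-2) = -5
g(-5) = 7
f(7) = 23

23


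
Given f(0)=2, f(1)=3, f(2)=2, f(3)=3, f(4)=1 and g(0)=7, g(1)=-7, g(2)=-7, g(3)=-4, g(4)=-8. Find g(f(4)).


-7


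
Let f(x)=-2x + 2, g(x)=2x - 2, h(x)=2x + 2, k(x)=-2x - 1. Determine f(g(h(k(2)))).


k(2) = -5
h(-5) = -8
g(-8) = -18
f(-18) = 38

38


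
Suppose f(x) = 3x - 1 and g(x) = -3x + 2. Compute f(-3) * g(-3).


f(-3) = -10
g(-3) = 11
Product = -110

-110


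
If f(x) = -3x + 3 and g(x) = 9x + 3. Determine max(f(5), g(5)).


f(5) = -12
g(5) = 48
max = 48

48


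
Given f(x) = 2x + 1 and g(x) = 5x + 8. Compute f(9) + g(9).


f(9) = 19
g(9) = 53
Sum = 72

72


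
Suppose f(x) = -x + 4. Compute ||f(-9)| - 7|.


f(-9) = 13
|13| = 13
|13 - 7| = 6

6


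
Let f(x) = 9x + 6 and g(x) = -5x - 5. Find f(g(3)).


g(3) = -20
f(-20) = -174

-174


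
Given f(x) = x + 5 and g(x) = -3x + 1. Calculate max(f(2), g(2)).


f(2) = 7
g(2) = -5
max = 7

7


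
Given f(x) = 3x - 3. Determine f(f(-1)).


f(-1) = -6
f(-6) = -21

-21


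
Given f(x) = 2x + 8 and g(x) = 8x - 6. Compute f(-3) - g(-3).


f(-3) = 2
g(-3) = -30
Difference = 32

32


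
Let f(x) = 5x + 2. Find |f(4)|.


f(4) = 22
|22| = 22

22


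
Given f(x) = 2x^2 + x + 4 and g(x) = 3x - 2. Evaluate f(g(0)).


g(0) = -2
f(-2) = 2*(-2)^2 + 1*(-2) + 4 = 10

10


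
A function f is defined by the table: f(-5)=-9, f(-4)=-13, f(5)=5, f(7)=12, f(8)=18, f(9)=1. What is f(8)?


Reading from the table at x = 8

18


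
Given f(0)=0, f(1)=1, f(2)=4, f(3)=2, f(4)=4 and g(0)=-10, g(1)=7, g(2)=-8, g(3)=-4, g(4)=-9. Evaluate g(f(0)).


f(0) = 0
g(0) = -10

-10


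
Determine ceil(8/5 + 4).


8/5 = 1.6
1.6 + 4 = 5.6
ceil(5.6) = 6

6


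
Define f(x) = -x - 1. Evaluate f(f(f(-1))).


f(-1) = 0
f(0) = -1
f(-1) = 0

0


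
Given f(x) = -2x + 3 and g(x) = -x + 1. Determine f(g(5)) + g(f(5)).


19


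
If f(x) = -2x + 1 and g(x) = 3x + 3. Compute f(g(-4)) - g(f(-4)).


f(g(-4)) = 19
g(f(-4)) = 30
Difference = -11

-11


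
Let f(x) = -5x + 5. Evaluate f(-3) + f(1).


f(-3) = 20
f(1) = 0
Sum = 20

20


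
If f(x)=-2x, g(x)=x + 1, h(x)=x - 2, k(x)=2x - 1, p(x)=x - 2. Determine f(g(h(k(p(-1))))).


p(-1) = -3
k(-3) = -7
h(-7) = -9
g(-9) = -8
f(-8) = 16

16


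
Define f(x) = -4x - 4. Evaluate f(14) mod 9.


f(14) = -60
-60 mod 9 = 3

3


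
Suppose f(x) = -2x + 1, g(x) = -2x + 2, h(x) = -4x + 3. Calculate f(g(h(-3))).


h(-3) = 15
g(15) = -28
f(-28) = 57

57


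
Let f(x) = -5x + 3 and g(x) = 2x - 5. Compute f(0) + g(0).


-2


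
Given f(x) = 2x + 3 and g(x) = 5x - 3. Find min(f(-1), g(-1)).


-8


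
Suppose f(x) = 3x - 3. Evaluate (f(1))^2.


f(1) = 0
(0)^2 = 0

0


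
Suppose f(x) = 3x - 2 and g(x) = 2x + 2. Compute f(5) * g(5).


f(5) = 13
g(5) = 12
Product = 156

156


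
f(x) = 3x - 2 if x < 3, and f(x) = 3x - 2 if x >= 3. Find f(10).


10 satisfies x >= 3
f(10) = 28

28


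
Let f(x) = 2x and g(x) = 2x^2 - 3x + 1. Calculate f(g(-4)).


90


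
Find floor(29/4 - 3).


29/4 = 7.25
7.25 - 3 = 4.25
floor(4.25) = 4

4


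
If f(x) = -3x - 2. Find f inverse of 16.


Solve -3x - 2 = 16
x = (16 + 2) / (-3) = -6

-6


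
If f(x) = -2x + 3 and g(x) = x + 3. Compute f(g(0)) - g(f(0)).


f(g(0)) = -3
g(f(0)) = 6
Difference = -9

-9


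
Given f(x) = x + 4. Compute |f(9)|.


f(9) = 13
|13| = 13

13


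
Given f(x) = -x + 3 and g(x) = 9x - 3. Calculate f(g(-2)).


g(-2) = -21
f(-21) = 24

24


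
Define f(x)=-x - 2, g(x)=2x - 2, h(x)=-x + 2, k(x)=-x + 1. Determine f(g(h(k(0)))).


k(0) = 1
h(1) = 1
g(1) = 0
f(0) = -2

-2


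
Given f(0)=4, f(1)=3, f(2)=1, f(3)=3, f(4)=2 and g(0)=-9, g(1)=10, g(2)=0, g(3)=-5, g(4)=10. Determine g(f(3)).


f(3) = 3
g(3) = -5

-5


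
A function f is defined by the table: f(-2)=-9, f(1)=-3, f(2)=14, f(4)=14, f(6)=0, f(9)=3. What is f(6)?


Reading from the table at x = 6

0


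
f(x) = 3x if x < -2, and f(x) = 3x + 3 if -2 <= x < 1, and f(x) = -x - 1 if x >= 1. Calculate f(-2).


-2 satisfies -2 <= x < 1
f(-2) = -3

-3


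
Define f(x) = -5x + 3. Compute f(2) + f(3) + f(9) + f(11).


f(2) = -7
f(3) = -12
f(9) = -42
f(11) = -52
Sum = -113

-113


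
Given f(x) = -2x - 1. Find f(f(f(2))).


f(2) = -5
f(-5) = 9
f(9) = -19

-19


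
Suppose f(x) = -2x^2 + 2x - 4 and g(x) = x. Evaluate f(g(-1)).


g(-1) = -1
f(-1) = (-2)*(-1)^2 + 2*(-1) - 4 = -8

-8


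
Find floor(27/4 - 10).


-4


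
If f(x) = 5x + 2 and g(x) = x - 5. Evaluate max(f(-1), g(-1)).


f(-1) = -3
g(-1) = -6
max = -3

-3


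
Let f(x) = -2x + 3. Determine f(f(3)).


f(3) = -3
f(-3) = 9

9


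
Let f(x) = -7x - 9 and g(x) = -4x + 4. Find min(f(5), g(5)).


f(5) = -44
g(5) = -16
min = -44

-44


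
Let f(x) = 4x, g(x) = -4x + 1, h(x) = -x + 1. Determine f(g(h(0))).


h(0) = 1
g(1) = -3
f(-3) = -12

-12


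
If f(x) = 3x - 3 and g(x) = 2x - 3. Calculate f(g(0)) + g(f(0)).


f(g(0)) = -12
g(f(0)) = -9
Sum = -21

-21


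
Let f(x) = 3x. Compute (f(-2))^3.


-216


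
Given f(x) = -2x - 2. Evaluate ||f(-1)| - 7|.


7


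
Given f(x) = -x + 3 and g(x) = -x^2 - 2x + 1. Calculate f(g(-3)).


g(-3) = -2
f(-2) = 5

5


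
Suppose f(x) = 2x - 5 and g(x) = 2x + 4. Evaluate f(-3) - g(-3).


f(-3) = -11
g(-3) = -2
Difference = -9

-9


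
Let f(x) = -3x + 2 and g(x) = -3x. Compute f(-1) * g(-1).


f(-1) = 5
g(-1) = 3
Product = 15

15


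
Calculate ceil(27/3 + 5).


27/3 = 9
9 + 5 = 14
ceil(14) = 14

14


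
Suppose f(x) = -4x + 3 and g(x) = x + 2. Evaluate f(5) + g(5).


f(5) = -17
g(5) = 7
Sum = -10

-10


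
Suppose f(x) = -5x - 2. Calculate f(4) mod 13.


f(4) = -22
-22 mod 13 = 4

4


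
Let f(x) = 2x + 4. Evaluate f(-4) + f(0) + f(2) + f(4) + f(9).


f(-4) = -4
f(0) = 4
f(2) = 8
f(4) = 12
f(9) = 22
Sum = 42

42


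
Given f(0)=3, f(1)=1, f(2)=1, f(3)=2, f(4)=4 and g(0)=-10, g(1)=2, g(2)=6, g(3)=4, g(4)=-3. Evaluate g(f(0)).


f(0) = 3
g(3) = 4

4


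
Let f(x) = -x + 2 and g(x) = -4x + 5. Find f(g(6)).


g(6) = -19
f(-19) = 21

21


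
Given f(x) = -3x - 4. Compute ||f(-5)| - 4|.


f(-5) = 11
|11| = 11
|11 - 4| = 7

7


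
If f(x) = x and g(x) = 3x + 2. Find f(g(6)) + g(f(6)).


f(g(6)) = 20
g(f(6)) = 20
Sum = 40

40


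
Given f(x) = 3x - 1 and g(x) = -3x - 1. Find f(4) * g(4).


f(4) = 11
g(4) = -13
Product = -143

-143


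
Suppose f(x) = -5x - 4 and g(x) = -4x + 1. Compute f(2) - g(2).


-7


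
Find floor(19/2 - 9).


19/2 = 9.5
9.5 - 9 = 0.5
floor(0.5) = 0

0


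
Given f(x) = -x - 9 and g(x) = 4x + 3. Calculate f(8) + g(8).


f(8) = -17
g(8) = 35
Sum = 18

18


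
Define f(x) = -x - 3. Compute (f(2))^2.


f(2) = -5
(-5)^2 = 25

25


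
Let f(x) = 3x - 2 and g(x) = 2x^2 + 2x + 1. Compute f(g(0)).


g(0) = 1
f(1) = 1

1


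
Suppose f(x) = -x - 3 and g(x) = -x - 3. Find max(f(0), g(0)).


f(0) = -3
g(0) = -3
max = -3

-3


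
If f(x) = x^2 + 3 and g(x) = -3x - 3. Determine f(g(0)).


g(0) = -3
f(-3) = 1*(-3)^2 + 3 = 12

12


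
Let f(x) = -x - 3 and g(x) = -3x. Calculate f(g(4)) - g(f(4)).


f(g(4)) = 9
g(f(4)) = 21
Difference = -12

-12


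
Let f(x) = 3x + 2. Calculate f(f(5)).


f(5) = 17
f(17) = 53

53


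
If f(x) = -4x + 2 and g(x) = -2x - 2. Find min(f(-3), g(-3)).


4


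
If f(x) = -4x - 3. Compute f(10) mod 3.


f(10) = -43
-43 mod 3 = 2

2


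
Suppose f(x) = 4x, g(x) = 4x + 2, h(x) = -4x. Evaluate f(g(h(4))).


h(4) = -16
g(-16) = -62
f(-62) = -248

-248


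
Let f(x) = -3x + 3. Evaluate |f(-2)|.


f(-2) = 9
|9| = 9

9


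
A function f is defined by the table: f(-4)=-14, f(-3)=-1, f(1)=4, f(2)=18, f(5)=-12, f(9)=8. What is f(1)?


Reading from the table at x = 1

4


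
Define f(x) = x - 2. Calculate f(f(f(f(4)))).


f(4) = 2
f(2) = 0
f(0) = -2
f(-2) = -4

-4


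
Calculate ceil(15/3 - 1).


15/3 = 5
5 - 1 = 4
ceil(4) = 4

4


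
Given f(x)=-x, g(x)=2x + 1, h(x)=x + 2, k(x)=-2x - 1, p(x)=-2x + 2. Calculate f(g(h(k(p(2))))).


-11


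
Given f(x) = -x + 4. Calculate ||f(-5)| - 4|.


5


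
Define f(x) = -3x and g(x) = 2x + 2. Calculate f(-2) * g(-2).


f(-2) = 6
g(-2) = -2
Product = -12

-12


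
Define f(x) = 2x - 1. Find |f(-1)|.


f(-1) = -3
|-3| = 3

3


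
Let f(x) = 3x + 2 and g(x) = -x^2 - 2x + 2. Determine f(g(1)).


g(1) = -1
f(-1) = -1

-1


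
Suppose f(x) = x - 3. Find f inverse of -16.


Solve x - 3 = -16
x = (-16 + 3) / 1 = -13

-13


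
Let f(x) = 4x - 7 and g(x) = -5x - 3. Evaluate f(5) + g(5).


f(5) = 13
g(5) = -28
Sum = -15

-15


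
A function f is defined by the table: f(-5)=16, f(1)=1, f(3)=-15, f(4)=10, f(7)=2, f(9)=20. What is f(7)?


2


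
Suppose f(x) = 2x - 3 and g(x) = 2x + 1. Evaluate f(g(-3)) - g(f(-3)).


f(g(-3)) = -13
g(f(-3)) = -17
Difference = 4

4


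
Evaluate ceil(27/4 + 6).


27/4 = 6.75
6.75 + 6 = 12.75
ceil(12.75) = 13

13


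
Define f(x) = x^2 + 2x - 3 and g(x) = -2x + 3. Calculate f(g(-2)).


60


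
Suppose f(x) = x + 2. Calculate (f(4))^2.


f(4) = 6
(6)^2 = 36

36


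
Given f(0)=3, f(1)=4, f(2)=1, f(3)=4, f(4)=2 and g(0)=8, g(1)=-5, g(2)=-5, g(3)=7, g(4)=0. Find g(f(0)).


f(0) = 3
g(3) = 7

7


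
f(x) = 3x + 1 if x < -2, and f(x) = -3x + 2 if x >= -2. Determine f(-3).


-3 satisfies x < -2
f(-3) = -8

-8


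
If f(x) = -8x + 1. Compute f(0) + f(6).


f(0) = 1
f(6) = -47
Sum = -46

-46


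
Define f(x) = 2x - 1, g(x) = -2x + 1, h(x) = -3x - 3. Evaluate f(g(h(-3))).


h(-3) = 6
g(6) = -11
f(-11) = -23

-23


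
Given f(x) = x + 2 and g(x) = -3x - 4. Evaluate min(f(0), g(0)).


f(0) = 2
g(0) = -4
min = -4

-4


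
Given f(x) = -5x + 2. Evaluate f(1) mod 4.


f(1) = -3
-3 mod 4 = 1

1


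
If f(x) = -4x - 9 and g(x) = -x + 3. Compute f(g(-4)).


-37


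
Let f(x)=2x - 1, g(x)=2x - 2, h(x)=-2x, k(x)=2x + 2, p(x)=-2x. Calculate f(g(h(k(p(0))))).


-21


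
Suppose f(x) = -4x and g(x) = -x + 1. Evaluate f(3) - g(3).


f(3) = -12
g(3) = -2
Difference = -10

-10


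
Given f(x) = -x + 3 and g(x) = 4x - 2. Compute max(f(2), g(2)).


f(2) = 1
g(2) = 6
max = 6

6


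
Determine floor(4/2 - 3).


-1


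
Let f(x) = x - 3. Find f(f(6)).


f(6) = 3
f(3) = 0

0


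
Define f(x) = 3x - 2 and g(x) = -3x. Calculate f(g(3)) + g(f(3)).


f(g(3)) = -29
g(f(3)) = -21
Sum = -50

-50


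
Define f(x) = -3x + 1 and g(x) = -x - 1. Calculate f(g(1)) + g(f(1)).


f(g(1)) = 7
g(f(1)) = 1
Sum = 8

8


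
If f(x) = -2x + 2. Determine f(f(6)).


f(6) = -10
f(-10) = 22

22


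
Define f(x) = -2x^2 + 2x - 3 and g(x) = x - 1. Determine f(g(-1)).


-15


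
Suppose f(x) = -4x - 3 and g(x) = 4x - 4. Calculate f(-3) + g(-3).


f(-3) = 9
g(-3) = -16
Sum = -7

-7


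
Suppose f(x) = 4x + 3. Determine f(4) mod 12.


f(4) = 19
19 mod 12 = 7

7


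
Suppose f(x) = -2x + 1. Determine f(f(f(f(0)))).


f(0) = 1
f(1) = -1
f(-1) = 3
f(3) = -5

-5


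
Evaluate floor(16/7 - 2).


16/7 = 2.2857
2.2857 - 2 = 0.2857
floor(0.2857) = 0

0


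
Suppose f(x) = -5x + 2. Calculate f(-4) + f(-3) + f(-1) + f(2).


f(-4) = 22
f(-3) = 17
f(-1) = 7
f(2) = -8
Sum = 38

38


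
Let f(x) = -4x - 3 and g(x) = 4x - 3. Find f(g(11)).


g(11) = 41
f(41) = -167

-167


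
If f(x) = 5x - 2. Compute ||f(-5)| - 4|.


f(-5) = -27
|-27| = 27
|27 - 4| = 23

23


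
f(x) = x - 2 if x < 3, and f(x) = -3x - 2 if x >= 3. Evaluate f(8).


8 satisfies x >= 3
f(8) = -26

-26


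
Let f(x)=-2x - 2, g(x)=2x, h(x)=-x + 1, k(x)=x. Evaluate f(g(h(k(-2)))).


k(-2) = -2
h(-2) = 3
g(3) = 6
f(6) = -14

-14


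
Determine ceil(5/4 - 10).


5/4 = 1.25
1.25 - 10 = -8.75
ceil(-8.75) = -8

-8


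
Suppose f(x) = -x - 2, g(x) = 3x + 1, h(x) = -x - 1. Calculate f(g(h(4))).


12


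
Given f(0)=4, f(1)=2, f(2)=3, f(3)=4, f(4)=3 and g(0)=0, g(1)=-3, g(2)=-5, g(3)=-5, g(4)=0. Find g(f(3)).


f(3) = 4
g(4) = 0

0


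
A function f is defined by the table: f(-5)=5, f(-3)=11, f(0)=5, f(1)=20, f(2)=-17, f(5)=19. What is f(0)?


5


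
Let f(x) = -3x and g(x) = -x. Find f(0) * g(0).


f(0) = 0
g(0) = 0
Product = 0

0


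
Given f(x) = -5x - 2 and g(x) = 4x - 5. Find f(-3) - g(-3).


f(-3) = 13
g(-3) = -17
Difference = 30

30


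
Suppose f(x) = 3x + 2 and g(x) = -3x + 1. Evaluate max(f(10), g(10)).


f(10) = 32
g(10) = -29
max = 32

32


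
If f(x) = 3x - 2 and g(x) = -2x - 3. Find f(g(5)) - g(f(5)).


f(g(5)) = -41
g(f(5)) = -29
Difference = -12

-12


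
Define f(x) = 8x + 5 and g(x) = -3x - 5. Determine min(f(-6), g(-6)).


f(-6) = -43
g(-6) = 13
min = -43

-43


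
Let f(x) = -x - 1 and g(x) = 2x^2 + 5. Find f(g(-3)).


g(-3) = 23
f(23) = -24

-24


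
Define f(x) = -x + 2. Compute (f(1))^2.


1


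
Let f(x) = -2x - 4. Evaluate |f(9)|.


f(9) = -22
|-22| = 22

22


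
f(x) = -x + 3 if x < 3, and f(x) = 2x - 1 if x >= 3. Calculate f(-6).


-6 satisfies x < 3
f(-6) = 9

9


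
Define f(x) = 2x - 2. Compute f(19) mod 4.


f(19) = 36
36 mod 4 = 0

0


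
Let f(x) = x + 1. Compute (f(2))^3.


f(2) = 3
(3)^3 = 27

27


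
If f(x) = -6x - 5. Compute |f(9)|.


f(9) = -59
|-59| = 59

59


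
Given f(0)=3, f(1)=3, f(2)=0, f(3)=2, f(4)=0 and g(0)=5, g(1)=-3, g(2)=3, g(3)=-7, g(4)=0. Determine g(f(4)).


f(4) = 0
g(0) = 5

5


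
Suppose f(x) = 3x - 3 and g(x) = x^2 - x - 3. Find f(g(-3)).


24


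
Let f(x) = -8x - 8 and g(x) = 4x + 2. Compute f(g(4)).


g(4) = 18
f(18) = -152

-152


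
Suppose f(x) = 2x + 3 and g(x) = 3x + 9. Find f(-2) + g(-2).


2


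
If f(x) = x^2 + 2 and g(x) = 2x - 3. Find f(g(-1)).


g(-1) = -5
f(-5) = 1*(-5)^2 + 2 = 27

27


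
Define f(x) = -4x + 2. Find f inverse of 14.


Solve -4x + 2 = 14
x = (14 - 2) / (-4) = -3

-3


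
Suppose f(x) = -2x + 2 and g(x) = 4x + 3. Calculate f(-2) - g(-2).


11


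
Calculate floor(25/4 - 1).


25/4 = 6.25
6.25 - 1 = 5.25
floor(5.25) = 5

5


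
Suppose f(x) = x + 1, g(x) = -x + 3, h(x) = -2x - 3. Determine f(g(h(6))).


h(6) = -15
g(-15) = 18
f(18) = 19

19


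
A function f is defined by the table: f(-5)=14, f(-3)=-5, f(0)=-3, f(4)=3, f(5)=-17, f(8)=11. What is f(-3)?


Reading from the table at x = -3

-5


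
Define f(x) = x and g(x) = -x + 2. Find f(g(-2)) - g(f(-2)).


f(g(-2)) = 4
g(f(-2)) = 4
Difference = 0

0


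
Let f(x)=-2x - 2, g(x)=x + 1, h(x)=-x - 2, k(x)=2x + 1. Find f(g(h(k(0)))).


k(0) = 1
h(1) = -3
g(-3) = -2
f(-2) = 2

2


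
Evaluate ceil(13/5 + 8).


11


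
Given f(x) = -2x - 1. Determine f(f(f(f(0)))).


f(0) = -1
f(-1) = 1
f(1) = -3
f(-3) = 5

5


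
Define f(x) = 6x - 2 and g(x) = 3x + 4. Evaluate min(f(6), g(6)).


22


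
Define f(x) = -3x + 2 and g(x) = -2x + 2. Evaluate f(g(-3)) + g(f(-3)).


f(g(-3)) = -22
g(f(-3)) = -20
Sum = -42

-42


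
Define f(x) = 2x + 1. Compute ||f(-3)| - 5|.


f(-3) = -5
|-5| = 5
|5 - 5| = 0

0


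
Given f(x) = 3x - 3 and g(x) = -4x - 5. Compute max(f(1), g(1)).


f(1) = 0
g(1) = -9
max = 0

0


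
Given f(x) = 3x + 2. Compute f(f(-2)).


-10


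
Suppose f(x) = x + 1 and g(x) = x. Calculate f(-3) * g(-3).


6


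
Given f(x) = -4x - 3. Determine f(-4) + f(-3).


22


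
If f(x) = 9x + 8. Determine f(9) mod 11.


1


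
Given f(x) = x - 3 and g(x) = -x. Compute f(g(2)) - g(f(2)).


f(g(2)) = -5
g(f(2)) = 1
Difference = -6

-6


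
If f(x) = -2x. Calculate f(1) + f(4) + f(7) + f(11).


f(1) = -2
f(4) = -8
f(7) = -14
f(11) = -22
Sum = -46

-46


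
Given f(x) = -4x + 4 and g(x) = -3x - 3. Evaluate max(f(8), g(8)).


f(8) = -28
g(8) = -27
max = -27

-27


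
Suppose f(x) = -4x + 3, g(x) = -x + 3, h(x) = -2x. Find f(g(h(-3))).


h(-3) = 6
g(6) = -3
f(-3) = 15

15


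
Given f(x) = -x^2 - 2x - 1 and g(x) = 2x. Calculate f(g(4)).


g(4) = 8
f(8) = (-1)*(8)^2 - 2*(8) - 1 = -81

-81


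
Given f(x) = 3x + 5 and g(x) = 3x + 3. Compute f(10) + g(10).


68


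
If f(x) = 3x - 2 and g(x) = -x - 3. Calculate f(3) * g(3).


f(3) = 7
g(3) = -6
Product = -42

-42


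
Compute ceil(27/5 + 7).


27/5 = 5.4
5.4 + 7 = 12.4
ceil(12.4) = 13

13


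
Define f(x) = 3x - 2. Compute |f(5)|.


f(5) = 13
|13| = 13

13


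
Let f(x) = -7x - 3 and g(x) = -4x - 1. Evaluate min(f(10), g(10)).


f(10) = -73
g(10) = -41
min = -73

-73


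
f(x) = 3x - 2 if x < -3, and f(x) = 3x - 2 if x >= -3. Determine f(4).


4 satisfies x >= -3
f(4) = 10

10


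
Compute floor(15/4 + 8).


15/4 = 3.75
3.75 + 8 = 11.75
floor(11.75) = 11

11


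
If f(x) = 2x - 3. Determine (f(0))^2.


f(0) = -3
(-3)^2 = 9

9


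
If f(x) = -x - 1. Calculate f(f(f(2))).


f(2) = -3
f(-3) = 2
f(2) = -3

-3


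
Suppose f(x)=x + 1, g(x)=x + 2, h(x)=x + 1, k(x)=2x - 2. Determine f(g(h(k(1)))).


k(1) = 0
h(0) = 1
g(1) = 3
f(3) = 4

4


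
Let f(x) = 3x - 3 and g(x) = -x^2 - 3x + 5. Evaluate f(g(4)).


g(4) = -23
f(-23) = -72

-72


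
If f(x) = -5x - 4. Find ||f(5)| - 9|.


f(5) = -29
|-29| = 29
|29 - 9| = 20

20


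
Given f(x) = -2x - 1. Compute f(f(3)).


f(3) = -7
f(-7) = 13

13


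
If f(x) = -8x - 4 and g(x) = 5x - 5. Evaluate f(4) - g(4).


-51


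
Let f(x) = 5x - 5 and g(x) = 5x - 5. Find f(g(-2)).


g(-2) = -15
f(-15) = -80

-80


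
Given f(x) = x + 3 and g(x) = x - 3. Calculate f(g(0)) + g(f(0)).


f(g(0)) = 0
g(f(0)) = 0
Sum = 0

0


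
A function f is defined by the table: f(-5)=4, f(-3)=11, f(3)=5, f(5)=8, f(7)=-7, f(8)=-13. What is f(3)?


Reading from the table at x = 3

5


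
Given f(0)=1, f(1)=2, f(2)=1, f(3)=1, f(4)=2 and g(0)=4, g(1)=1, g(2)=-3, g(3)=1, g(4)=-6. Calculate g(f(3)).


f(3) = 1
g(1) = 1

1


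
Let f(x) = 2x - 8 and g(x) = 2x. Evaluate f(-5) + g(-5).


f(-5) = -18
g(-5) = -10
Sum = -28

-28


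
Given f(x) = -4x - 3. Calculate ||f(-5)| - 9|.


f(-5) = 17
|17| = 17
|17 - 9| = 8

8


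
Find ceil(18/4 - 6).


18/4 = 4.5
4.5 - 6 = -1.5
ceil(-1.5) = -1

-1


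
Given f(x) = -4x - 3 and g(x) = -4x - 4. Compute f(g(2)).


g(2) = -12
f(-12) = 45

45


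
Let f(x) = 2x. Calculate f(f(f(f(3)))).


f(3) = 6
f(6) = 12
f(12) = 24
f(24) = 48

48


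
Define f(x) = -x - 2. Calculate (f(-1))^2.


f(-1) = -1
(-1)^2 = 1

1


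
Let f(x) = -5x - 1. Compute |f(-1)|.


f(-1) = 4
|4| = 4

4


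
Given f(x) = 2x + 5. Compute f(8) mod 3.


f(8) = 21
21 mod 3 = 0

0
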